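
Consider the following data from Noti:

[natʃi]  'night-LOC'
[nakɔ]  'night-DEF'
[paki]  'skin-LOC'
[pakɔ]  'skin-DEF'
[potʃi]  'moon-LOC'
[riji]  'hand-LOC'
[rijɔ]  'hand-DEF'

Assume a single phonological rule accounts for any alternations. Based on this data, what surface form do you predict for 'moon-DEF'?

The stem for 'night' ends in [tʃ] in [natʃi] but [k] in [nakɔ].
The stem 'skin' ([paki], [pakɔ]) shows [k] unchanged in both environments, so [k] cannot be basic with [tʃ] derived before the LOC suffix.
The underlying segment must be /tʃ/; palato-alveolar /tʃ/ becomes [k] when no front vowel follows, yielding [k] there.
The one attested form of 'moon', [potʃi], shows underlying /potʃ/. Applying the same rule when no front vowel follows gives [pokɔ].

[pokɔ]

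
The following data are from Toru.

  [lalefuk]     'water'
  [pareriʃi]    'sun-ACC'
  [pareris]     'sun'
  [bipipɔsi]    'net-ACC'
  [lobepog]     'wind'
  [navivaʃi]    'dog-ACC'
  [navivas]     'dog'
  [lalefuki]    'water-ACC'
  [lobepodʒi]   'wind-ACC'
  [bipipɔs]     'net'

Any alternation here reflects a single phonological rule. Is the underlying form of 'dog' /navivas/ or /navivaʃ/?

'dog' shows [s] ~ [ʃ] at the end of the stem ([navivas] vs [navivaʃi]).
The stem 'net' ([bipipɔs], [bipipɔsi]) shows [s] unchanged in both environments, so [s] cannot be basic with [ʃ] derived before the ACC suffix.
Therefore /ʃ/ is basic and [s] is derived by depalatalization (palato-alveolar /dʒ/ and /ʃ/ become [g] and [s] when no front vowel follows).

/navivaʃ/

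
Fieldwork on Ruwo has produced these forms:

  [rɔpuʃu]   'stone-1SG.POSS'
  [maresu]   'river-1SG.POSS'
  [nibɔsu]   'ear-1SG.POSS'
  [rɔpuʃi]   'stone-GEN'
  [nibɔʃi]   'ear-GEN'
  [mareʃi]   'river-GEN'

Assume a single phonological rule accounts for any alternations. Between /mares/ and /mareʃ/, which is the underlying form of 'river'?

'river' shows [s] ~ [ʃ] at the end of the stem ([maresu] vs [mareʃi]).
The stem 'stone' ([rɔpuʃu], [rɔpuʃi]) shows [ʃ] unchanged in both environments, so [ʃ] cannot be basic with [s] derived before the 1SG.POSS suffix.
The alternation reflects palatalization before a front vowel: /s/ becomes palato-alveolar [ʃ] before a front vowel. /s/ is underlying.

/mares/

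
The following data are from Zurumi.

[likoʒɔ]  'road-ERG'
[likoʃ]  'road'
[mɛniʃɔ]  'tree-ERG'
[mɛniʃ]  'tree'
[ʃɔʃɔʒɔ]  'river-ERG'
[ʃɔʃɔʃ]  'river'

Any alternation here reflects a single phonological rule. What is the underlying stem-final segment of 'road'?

In [likoʒɔ] and [likoʃ] the final segment of 'road' alternates: [ʒ] ~ [ʃ].
The stem 'tree' ([mɛniʃɔ], [mɛniʃ]) shows [ʃ] unchanged in both environments, so [ʃ] cannot be basic with [ʒ] derived before the ERG suffix.
The alternation reflects word-final obstruent devoicing: voiced obstruents become voiceless word-finally. /ʒ/ is underlying.

/ʒ/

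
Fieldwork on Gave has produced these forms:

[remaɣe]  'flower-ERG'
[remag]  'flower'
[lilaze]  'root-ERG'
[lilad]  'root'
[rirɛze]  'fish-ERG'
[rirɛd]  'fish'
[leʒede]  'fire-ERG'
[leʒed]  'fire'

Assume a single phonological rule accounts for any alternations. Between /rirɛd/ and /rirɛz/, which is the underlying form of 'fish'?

/rirɛz/

'fish' shows [z] ~ [d] at the end of the stem ([rirɛze] vs [rirɛd]).
Compare 'fire', with invariant [d] in [leʒede] and [leʒed]: an analysis with underlying /d/ and a rule producing [z] before the ERG suffix would wrongly predict alternation here too.
So /z/ is underlying, and a rule of word-final hardening — voiced fricatives become stops word-finally — gives [d].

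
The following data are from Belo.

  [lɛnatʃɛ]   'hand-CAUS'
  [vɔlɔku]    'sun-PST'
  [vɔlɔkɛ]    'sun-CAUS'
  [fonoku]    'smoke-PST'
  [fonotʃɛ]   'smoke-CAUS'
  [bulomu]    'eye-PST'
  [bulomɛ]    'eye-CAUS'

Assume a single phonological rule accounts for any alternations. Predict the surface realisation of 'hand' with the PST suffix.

[lɛnaku]

'smoke' shows [k] ~ [tʃ] at the end of the stem ([fonoku] vs [fonotʃɛ]).
Compare 'sun', with invariant [k] in [vɔlɔku] and [vɔlɔkɛ]: an analysis with underlying /k/ and a rule producing [tʃ] before the CAUS suffix would wrongly predict alternation here too.
The alternation reflects depalatalization: palato-alveolar /tʃ/ becomes [k] when no front vowel follows. /tʃ/ is underlying.
From [lɛnatʃɛ] the stem 'hand' is /lɛnatʃ/; when no front vowel follows this yields [lɛnaku].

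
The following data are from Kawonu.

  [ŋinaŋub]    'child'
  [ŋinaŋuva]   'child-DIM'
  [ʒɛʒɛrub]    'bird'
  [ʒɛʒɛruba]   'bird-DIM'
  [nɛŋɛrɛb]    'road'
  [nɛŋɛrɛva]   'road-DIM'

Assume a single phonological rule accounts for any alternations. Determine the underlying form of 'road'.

/nɛŋɛrɛv/

'road' shows [b] ~ [v] at the end of the stem ([nɛŋɛrɛb] vs [nɛŋɛrɛva]).
Compare 'bird', with invariant [b] in [ʒɛʒɛrub] and [ʒɛʒɛruba]: an analysis with underlying /b/ and a rule producing [v] before the DIM suffix would wrongly predict alternation here too.
So /v/ is underlying, and a rule of word-final hardening — voiced fricatives become stops word-finally — gives [b].
Hence 'road' is /nɛŋɛrɛv/ underlyingly.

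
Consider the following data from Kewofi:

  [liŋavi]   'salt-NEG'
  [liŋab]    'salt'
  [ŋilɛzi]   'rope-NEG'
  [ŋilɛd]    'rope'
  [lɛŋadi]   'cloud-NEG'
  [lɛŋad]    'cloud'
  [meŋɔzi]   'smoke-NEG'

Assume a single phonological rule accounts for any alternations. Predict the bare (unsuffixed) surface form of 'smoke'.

'rope' shows [z] ~ [d] at the end of the stem ([ŋilɛzi] vs [ŋilɛd]).
The stem 'cloud' ([lɛŋadi], [lɛŋad]) shows [d] unchanged in both environments, so [d] cannot be basic with [z] derived before the NEG suffix.
So /z/ is underlying, and a rule of word-final hardening — voiced fricatives become stops word-finally — gives [d].
The one attested form of 'smoke', [meŋɔzi], shows underlying /meŋɔz/. Applying the same rule word-finally gives [meŋɔd].

[meŋɔd]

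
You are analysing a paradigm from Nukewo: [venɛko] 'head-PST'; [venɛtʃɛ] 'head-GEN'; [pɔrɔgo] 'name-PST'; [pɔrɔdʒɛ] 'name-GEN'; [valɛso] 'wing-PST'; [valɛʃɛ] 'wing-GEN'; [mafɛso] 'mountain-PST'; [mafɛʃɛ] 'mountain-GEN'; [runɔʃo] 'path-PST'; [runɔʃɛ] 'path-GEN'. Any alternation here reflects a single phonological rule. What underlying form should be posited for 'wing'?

The stem for 'wing' ends in [s] in [valɛso] but [ʃ] in [valɛʃɛ].
The stem 'path' ([runɔʃo], [runɔʃɛ]) shows [ʃ] unchanged in both environments, so [ʃ] cannot be basic with [s] derived before the PST suffix.
So /s/ is underlying, and a rule of palatalization before a front vowel — /k/, /g/ and /s/ become palato-alveolar [tʃ], [dʒ] and [ʃ] before a front vowel — gives [ʃ].
The underlying form of 'wing' is therefore /valɛs/.

/valɛs/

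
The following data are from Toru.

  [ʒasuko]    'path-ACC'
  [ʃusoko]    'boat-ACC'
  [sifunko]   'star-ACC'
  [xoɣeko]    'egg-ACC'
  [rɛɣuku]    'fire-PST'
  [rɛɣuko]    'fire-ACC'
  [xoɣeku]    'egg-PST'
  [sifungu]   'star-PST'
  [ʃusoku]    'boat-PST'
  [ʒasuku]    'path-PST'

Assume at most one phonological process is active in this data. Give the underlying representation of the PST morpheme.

/-gu/

The PST morpheme has two allomorphs, [-gu] and [-ku].
By contrast the ACC suffix keeps its initial [k] throughout — that segment must be underlying.
So the underlying form is /-gu/, and voiced stops become voiceless after a vowel.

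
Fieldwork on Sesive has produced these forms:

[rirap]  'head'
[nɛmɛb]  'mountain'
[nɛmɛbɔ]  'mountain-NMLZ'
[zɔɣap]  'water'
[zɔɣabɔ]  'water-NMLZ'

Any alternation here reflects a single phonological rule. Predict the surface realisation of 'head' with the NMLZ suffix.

The stem for 'water' ends in [p] in [zɔɣap] but [b] in [zɔɣabɔ].
But 'mountain' keeps [b] in both environments ([nɛmɛb], [nɛmɛbɔ]), so there is no rule changing /b/ to [p] in isolation.
The underlying segment must be /p/; voiceless stops become voiced between vowels, yielding [b] there.
The one attested form of 'head', [rirap], shows underlying /rirap/. Applying the same rule between vowels gives [rirabɔ].

[rirabɔ]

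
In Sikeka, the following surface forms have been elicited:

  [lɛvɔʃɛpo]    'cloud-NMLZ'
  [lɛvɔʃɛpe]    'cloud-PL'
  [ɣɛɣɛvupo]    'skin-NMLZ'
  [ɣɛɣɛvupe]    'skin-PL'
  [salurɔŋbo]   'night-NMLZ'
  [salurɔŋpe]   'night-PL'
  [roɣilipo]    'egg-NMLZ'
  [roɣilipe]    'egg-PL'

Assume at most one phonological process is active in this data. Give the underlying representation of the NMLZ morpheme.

The NMLZ suffix surfaces as [-bo] and [-po], depending on the final segment of the stem.
The PL suffix, which begins with [p], is invariant after every stem; so [p] is not altered by any rule here.
So the underlying form is /-bo/, and voiced stops become voiceless after a vowel.

/-bo/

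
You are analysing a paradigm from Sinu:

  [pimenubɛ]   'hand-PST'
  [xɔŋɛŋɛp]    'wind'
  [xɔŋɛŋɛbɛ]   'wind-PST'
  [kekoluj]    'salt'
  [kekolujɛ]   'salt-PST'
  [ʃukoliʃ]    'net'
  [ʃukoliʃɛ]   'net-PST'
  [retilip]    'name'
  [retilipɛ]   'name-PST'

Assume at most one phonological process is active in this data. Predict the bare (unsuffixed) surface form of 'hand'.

The root 'wind' surfaces as [xɔŋɛŋɛp] and [xɔŋɛŋɛbɛ], with a stem-final [p] ~ [b] alternation.
If /p/ were underlying and a rule turned it into [b] before the PST suffix, 'name' would also alternate; but it has [p] in both [retilip] and [retilipɛ].
The alternation reflects word-final obstruent devoicing: voiced obstruents become voiceless word-finally. /b/ is underlying.
The one attested form of 'hand', [pimenubɛ], shows underlying /pimenub/. Applying the same rule word-finally gives [pimenup].

[pimenup]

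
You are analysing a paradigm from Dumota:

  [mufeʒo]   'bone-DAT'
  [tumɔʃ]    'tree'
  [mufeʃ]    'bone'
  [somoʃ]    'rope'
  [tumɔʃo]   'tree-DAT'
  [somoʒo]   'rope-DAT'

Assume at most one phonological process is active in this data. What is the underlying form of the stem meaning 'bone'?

/mufeʒ/

The root 'bone' surfaces as [mufeʃ] and [mufeʒo], with a stem-final [ʃ] ~ [ʒ] alternation.
The stem 'tree' ([tumɔʃ], [tumɔʃo]) shows [ʃ] unchanged in both environments, so [ʃ] cannot be basic with [ʒ] derived before the DAT suffix.
The underlying segment must be /ʒ/; voiced obstruents become voiceless word-finally, yielding [ʃ] there.
So 'bone' = /mufeʒ/.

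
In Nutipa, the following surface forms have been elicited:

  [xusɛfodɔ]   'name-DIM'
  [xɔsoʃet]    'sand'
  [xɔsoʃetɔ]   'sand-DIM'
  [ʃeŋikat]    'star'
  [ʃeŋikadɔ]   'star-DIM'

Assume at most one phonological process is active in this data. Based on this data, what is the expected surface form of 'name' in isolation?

[xusɛfot]

'star' shows [t] ~ [d] at the end of the stem ([ʃeŋikat] vs [ʃeŋikadɔ]).
Compare 'sand', with invariant [t] in [xɔsoʃet] and [xɔsoʃetɔ]: an analysis with underlying /t/ and a rule producing [d] before the DIM suffix would wrongly predict alternation here too.
Therefore /d/ is basic and [t] is derived by word-final obstruent devoicing (voiced obstruents become voiceless word-finally).
From [xusɛfodɔ] the stem 'name' is /xusɛfod/; word-finally this yields [xusɛfot].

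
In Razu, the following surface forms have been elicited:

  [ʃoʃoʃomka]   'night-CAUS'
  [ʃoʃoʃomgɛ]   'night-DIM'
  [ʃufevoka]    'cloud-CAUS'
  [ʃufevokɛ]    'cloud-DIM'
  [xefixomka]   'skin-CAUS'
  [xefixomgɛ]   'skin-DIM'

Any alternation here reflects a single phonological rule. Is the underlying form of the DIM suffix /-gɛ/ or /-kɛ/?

/-gɛ/

The DIM morpheme has two allomorphs, [-gɛ] and [-kɛ].
By contrast the CAUS suffix keeps its initial [k] throughout — that segment must be underlying.
So the underlying form is /-gɛ/, and voiced stops become voiceless after a vowel.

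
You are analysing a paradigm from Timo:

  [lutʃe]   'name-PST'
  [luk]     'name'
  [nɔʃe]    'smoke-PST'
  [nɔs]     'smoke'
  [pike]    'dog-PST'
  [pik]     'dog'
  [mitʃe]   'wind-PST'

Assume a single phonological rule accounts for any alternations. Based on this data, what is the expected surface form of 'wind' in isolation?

'name' shows [tʃ] ~ [k] at the end of the stem ([lutʃe] vs [luk]).
But 'dog' keeps [k] in both environments ([pike], [pik]), so there is no rule changing /k/ to [tʃ] before the PST suffix.
The underlying segment must be /tʃ/; palato-alveolar /tʃ/ and /ʃ/ become [k] and [s] when no front vowel follows, yielding [k] there.
From [mitʃe] the stem 'wind' is /mitʃ/; when no front vowel follows this yields [mik].

[mik]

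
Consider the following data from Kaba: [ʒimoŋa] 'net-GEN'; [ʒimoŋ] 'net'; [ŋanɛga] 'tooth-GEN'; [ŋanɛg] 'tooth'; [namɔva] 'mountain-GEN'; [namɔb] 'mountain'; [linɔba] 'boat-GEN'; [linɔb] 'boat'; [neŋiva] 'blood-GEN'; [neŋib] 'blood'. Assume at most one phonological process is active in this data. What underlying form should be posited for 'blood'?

/neŋiv/

The stem for 'blood' ends in [v] in [neŋiva] but [b] in [neŋib].
The stem 'boat' ([linɔba], [linɔb]) shows [b] unchanged in both environments, so [b] cannot be basic with [v] derived before the GEN suffix.
Therefore /v/ is basic and [b] is derived by word-final hardening (voiced fricatives become stops word-finally).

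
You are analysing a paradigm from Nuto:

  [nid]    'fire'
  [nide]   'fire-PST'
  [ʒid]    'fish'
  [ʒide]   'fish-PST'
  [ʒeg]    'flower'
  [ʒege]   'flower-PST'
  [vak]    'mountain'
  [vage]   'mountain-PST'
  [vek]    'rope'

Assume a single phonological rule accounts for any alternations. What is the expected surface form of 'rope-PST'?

'mountain' shows [k] ~ [g] at the end of the stem ([vak] vs [vage]).
But 'flower' keeps [g] in both environments ([ʒeg], [ʒege]), so there is no rule changing /g/ to [k] in isolation.
The alternation reflects intervocalic voicing: voiceless stops become voiced between vowels. /k/ is underlying.
From [vek] the stem 'rope' is /vek/; between vowels this yields [vege].

[vege]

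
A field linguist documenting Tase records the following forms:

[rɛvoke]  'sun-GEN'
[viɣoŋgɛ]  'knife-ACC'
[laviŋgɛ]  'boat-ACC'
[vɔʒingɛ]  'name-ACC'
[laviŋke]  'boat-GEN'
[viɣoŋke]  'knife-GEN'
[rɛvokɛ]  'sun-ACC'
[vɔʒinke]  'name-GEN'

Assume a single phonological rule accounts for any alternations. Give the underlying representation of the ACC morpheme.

The ACC suffix surfaces as [-gɛ] and [-kɛ], depending on the final segment of the stem.
The GEN suffix, which begins with [k], is invariant after every stem; so [k] is not altered by any rule here.
The ACC suffix is therefore /-gɛ/ underlyingly, with post-vocalic devoicing: voiced stops become voiceless after a vowel.

/-gɛ/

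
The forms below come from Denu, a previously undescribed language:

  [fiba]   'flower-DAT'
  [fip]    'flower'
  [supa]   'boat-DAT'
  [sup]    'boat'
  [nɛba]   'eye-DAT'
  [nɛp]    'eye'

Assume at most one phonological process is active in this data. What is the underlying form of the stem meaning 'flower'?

The stem for 'flower' ends in [b] in [fiba] but [p] in [fip].
If /p/ were underlying and a rule turned it into [b] before the DAT suffix, 'boat' would also alternate; but it has [p] in both [supa] and [sup].
The alternation reflects word-final obstruent devoicing: voiced obstruents become voiceless word-finally. /b/ is underlying.
The underlying form of 'flower' is therefore /fib/.

/fib/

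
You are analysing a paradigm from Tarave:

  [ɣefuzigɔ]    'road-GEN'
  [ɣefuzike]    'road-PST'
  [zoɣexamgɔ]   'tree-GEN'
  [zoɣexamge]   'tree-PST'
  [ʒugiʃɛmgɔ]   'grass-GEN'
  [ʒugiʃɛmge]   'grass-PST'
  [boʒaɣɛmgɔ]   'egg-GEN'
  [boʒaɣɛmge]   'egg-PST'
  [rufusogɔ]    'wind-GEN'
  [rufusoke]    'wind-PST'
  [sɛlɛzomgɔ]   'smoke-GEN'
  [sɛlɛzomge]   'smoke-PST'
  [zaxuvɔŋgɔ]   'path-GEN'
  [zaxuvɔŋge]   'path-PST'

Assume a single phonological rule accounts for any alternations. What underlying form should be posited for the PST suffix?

The PST suffix surfaces as [-ge] and [-ke], depending on the final segment of the stem.
By contrast the GEN suffix keeps its initial [g] throughout — that segment must be underlying.
The PST suffix is therefore /-ke/ underlyingly, with post-nasal voicing: voiceless stops become voiced after a nasal.

/-ke/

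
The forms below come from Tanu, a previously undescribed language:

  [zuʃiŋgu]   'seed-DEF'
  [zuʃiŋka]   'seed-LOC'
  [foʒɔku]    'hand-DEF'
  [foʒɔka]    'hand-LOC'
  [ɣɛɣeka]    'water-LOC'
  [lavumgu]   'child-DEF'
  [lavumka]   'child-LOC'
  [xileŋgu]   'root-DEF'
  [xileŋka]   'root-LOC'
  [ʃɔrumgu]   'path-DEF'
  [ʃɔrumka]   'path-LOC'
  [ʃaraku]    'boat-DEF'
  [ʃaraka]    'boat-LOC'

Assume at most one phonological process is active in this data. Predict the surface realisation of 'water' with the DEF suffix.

The DEF morpheme has two allomorphs, [-gu] and [-ku].
The LOC suffix, which begins with [k], is invariant after every stem; so [k] is not altered by any rule here.
So the underlying form is /-gu/, and voiced stops become voiceless after a vowel.
After 'water', which ends in a vowel, the suffix surfaces as [-ku], giving [ɣɛɣeku].

[ɣɛɣeku]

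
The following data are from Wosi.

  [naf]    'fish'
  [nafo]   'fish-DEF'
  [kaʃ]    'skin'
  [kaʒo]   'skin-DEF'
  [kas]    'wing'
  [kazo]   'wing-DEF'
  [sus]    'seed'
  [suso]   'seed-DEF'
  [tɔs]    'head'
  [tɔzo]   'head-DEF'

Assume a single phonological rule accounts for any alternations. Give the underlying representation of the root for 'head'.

In [tɔs] and [tɔzo] the final segment of 'head' alternates: [s] ~ [z].
The stem 'seed' ([sus], [suso]) shows [s] unchanged in both environments, so [s] cannot be basic with [z] derived before the DEF suffix.
Therefore /z/ is basic and [s] is derived by word-final obstruent devoicing (voiced obstruents become voiceless word-finally).
So 'head' = /tɔz/.

/tɔz/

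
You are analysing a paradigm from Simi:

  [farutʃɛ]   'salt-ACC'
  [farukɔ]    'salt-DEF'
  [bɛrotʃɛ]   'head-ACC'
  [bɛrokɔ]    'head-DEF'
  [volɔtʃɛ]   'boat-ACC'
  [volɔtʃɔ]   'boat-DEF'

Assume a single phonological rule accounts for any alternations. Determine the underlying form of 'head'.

In [bɛrotʃɛ] and [bɛrokɔ] the final segment of 'head' alternates: [tʃ] ~ [k].
The stem 'boat' ([volɔtʃɛ], [volɔtʃɔ]) shows [tʃ] unchanged in both environments, so [tʃ] cannot be basic with [k] derived before the DEF suffix.
The alternation reflects palatalization before a front vowel: /k/ becomes palato-alveolar [tʃ] before a front vowel. /k/ is underlying.

/bɛrok/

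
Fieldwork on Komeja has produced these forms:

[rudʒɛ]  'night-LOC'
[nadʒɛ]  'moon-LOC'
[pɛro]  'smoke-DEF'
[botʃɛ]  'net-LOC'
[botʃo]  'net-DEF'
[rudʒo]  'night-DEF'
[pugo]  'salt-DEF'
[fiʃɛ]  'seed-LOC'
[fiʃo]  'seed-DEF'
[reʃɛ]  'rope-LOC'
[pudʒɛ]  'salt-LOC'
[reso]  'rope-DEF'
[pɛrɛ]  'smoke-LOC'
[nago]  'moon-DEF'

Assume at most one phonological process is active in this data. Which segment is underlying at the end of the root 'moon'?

In [nadʒɛ] and [nago] the final segment of 'moon' alternates: [dʒ] ~ [g].
Compare 'night', with invariant [dʒ] in [rudʒɛ] and [rudʒo]: an analysis with underlying /dʒ/ and a rule producing [g] before the DEF suffix would wrongly predict alternation here too.
The underlying segment must be /g/; /g/ and /s/ become palato-alveolar [dʒ] and [ʃ] before a front vowel, yielding [dʒ] there.

/g/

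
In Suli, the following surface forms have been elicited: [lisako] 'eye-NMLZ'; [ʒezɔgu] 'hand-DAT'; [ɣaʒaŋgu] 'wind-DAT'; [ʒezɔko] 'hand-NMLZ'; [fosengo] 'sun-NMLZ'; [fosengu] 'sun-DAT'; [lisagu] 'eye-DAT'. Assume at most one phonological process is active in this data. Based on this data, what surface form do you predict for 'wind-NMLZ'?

The NMLZ suffix surfaces as [-go] and [-ko], depending on the final segment of the stem.
By contrast the DAT suffix keeps its initial [g] throughout — that segment must be underlying.
The NMLZ suffix is therefore /-ko/ underlyingly, with post-nasal voicing: voiceless stops become voiced after a nasal.
After 'wind', which ends in a nasal, the suffix surfaces as [-go], giving [ɣaʒaŋgo].

[ɣaʒaŋgo]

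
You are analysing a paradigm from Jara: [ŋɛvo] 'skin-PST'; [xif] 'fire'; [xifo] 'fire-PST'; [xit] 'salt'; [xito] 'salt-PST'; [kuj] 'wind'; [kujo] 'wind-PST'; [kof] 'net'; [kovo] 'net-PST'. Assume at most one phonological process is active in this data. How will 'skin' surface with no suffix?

[ŋɛf]

The stem for 'net' ends in [f] in [kof] but [v] in [kovo].
Compare 'fire', with invariant [f] in [xif] and [xifo]: an analysis with underlying /f/ and a rule producing [v] before the PST suffix would wrongly predict alternation here too.
Therefore /v/ is basic and [f] is derived by word-final obstruent devoicing (voiced obstruents become voiceless word-finally).
The one attested form of 'skin', [ŋɛvo], shows underlying /ŋɛv/. Applying the same rule word-finally gives [ŋɛf].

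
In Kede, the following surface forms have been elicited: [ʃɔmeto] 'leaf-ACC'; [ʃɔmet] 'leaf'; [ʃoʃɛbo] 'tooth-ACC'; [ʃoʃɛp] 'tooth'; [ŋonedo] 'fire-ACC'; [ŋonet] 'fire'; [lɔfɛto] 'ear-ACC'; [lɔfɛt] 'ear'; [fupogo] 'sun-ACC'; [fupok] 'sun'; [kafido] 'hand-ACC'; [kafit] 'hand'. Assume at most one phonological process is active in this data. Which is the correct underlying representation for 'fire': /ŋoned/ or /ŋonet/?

/ŋoned/

The root 'fire' surfaces as [ŋonedo] and [ŋonet], with a stem-final [d] ~ [t] alternation.
Compare 'leaf', with invariant [t] in [ʃɔmeto] and [ʃɔmet]: an analysis with underlying /t/ and a rule producing [d] before the ACC suffix would wrongly predict alternation here too.
Therefore /d/ is basic and [t] is derived by word-final obstruent devoicing (voiced obstruents become voiceless word-finally).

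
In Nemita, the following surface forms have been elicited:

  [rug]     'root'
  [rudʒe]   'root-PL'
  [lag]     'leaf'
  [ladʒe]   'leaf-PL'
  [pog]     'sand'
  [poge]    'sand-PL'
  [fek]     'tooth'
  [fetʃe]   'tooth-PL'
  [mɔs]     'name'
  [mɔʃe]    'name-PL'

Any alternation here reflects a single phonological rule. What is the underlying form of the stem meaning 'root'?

'root' shows [g] ~ [dʒ] at the end of the stem ([rug] vs [rudʒe]).
If /g/ were underlying and a rule turned it into [dʒ] before the PL suffix, 'sand' would also alternate; but it has [g] in both [pog] and [poge].
So /dʒ/ is underlying, and a rule of depalatalization — palato-alveolar /tʃ/, /dʒ/ and /ʃ/ become [k], [g] and [s] when no front vowel follows — gives [g].

/rudʒ/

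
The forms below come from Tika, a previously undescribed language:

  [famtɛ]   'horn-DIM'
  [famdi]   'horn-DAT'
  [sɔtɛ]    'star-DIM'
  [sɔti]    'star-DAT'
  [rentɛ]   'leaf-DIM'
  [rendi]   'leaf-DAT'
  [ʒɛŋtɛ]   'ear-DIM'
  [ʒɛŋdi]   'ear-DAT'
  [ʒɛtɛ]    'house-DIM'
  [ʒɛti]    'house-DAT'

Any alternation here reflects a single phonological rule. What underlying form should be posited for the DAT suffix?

The DAT morpheme has two allomorphs, [-di] and [-ti].
By contrast the DIM suffix keeps its initial [t] throughout — that segment must be underlying.
The DAT suffix is therefore /-di/ underlyingly, with post-vocalic devoicing: voiced stops become voiceless after a vowel.

/-di/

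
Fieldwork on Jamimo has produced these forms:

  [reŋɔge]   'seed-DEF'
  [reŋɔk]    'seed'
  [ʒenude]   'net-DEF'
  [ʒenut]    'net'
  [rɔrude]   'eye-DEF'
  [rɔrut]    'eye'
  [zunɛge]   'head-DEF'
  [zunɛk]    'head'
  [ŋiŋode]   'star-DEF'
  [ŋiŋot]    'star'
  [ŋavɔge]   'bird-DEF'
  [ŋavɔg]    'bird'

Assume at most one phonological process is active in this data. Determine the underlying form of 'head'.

'head' shows [g] ~ [k] at the end of the stem ([zunɛge] vs [zunɛk]).
If /g/ were underlying and a rule turned it into [k] in isolation, 'bird' would also alternate; but it has [g] in both [ŋavɔge] and [ŋavɔg].
The underlying segment must be /k/; voiceless stops become voiced between vowels, yielding [g] there.
So 'head' = /zunɛk/.

/zunɛk/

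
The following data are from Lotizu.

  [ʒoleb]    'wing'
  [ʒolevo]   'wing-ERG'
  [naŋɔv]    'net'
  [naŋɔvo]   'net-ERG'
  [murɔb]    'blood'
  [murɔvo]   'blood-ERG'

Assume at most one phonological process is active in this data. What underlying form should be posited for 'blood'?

In [murɔb] and [murɔvo] the final segment of 'blood' alternates: [b] ~ [v].
Compare 'net', with invariant [v] in [naŋɔv] and [naŋɔvo]: an analysis with underlying /v/ and a rule producing [b] in isolation would wrongly predict alternation here too.
The underlying segment must be /b/; voiced stops become fricatives between vowels, yielding [v] there.

/murɔb/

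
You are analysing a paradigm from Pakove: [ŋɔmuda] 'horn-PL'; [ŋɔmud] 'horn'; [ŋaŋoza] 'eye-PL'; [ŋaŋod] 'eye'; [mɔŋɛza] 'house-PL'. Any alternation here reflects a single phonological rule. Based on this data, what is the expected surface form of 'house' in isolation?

The root 'eye' surfaces as [ŋaŋoza] and [ŋaŋod], with a stem-final [z] ~ [d] alternation.
If /d/ were underlying and a rule turned it into [z] before the PL suffix, 'horn' would also alternate; but it has [d] in both [ŋɔmuda] and [ŋɔmud].
So /z/ is underlying, and a rule of word-final hardening — voiced fricatives become stops word-finally — gives [d].
The one attested form of 'house', [mɔŋɛza], shows underlying /mɔŋɛz/. Applying the same rule word-finally gives [mɔŋɛd].

[mɔŋɛd]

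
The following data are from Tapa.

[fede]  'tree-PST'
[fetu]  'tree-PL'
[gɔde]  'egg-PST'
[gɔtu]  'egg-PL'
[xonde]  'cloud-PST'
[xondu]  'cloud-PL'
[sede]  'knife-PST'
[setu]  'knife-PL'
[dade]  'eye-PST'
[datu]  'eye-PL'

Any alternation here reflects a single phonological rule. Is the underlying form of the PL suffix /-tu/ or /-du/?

/-tu/

The PL morpheme has two allomorphs, [-du] and [-tu].
The PST suffix, which begins with [d], is invariant after every stem; so [d] is not altered by any rule here.
So the underlying form is /-tu/, and voiceless stops become voiced after a nasal.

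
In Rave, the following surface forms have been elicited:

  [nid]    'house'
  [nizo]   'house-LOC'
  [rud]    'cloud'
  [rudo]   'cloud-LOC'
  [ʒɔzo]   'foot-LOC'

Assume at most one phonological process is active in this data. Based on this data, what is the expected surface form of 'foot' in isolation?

'house' shows [d] ~ [z] at the end of the stem ([nid] vs [nizo]).
Compare 'cloud', with invariant [d] in [rud] and [rudo]: an analysis with underlying /d/ and a rule producing [z] before the LOC suffix would wrongly predict alternation here too.
The alternation reflects word-final hardening: voiced fricatives become stops word-finally. /z/ is underlying.
The one attested form of 'foot', [ʒɔzo], shows underlying /ʒɔz/. Applying the same rule word-finally gives [ʒɔd].

[ʒɔd]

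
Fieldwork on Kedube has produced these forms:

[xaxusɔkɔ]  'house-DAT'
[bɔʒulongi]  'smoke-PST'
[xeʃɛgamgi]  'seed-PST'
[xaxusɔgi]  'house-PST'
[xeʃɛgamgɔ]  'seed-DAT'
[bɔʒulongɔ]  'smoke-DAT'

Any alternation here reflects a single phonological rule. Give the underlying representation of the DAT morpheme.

/-kɔ/

The DAT suffix surfaces as [-gɔ] and [-kɔ], depending on the final segment of the stem.
The PST suffix, which begins with [g], is invariant after every stem; so [g] is not altered by any rule here.
So the underlying form is /-kɔ/, and voiceless stops become voiced after a nasal.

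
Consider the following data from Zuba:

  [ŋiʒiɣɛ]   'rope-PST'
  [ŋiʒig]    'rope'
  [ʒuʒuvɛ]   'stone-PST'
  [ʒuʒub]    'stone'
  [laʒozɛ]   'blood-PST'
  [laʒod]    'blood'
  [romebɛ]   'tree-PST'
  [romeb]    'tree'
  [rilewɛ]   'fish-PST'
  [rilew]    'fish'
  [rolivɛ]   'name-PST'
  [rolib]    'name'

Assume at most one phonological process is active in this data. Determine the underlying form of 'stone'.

'stone' shows [v] ~ [b] at the end of the stem ([ʒuʒuvɛ] vs [ʒuʒub]).
But 'tree' keeps [b] in both environments ([romebɛ], [romeb]), so there is no rule changing /b/ to [v] before the PST suffix.
Therefore /v/ is basic and [b] is derived by word-final hardening (voiced fricatives become stops word-finally).

/ʒuʒuv/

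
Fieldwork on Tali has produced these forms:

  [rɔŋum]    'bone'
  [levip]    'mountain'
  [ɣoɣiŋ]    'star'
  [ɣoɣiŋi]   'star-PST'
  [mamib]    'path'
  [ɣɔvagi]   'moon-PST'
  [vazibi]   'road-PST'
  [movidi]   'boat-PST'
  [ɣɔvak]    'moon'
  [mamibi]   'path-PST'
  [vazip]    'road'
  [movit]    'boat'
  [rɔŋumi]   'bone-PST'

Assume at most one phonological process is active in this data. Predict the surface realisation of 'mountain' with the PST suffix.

The root 'road' surfaces as [vazibi] and [vazip], with a stem-final [b] ~ [p] alternation.
Compare 'path', with invariant [b] in [mamibi] and [mamib]: an analysis with underlying /b/ and a rule producing [p] in isolation would wrongly predict alternation here too.
So /p/ is underlying, and a rule of intervocalic voicing — voiceless stops become voiced between vowels — gives [b].
From [levip] the stem 'mountain' is /levip/; between vowels this yields [levibi].

[levibi]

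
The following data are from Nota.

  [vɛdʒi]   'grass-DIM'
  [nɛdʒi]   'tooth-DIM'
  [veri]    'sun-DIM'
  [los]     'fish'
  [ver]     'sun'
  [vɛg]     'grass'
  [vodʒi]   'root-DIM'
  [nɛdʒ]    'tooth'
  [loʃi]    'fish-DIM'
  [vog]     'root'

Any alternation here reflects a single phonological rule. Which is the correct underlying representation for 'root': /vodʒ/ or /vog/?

The stem for 'root' ends in [dʒ] in [vodʒi] but [g] in [vog].
If /dʒ/ were underlying and a rule turned it into [g] in isolation, 'tooth' would also alternate; but it has [dʒ] in both [nɛdʒi] and [nɛdʒ].
So /g/ is underlying, and a rule of palatalization before a front vowel — /g/ and /s/ become palato-alveolar [dʒ] and [ʃ] before a front vowel — gives [dʒ].

/vog/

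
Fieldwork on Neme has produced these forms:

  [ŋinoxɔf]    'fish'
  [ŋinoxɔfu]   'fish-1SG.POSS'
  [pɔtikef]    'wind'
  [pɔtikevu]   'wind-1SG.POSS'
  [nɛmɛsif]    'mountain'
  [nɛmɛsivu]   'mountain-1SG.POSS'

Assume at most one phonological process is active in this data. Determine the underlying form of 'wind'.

In [pɔtikef] and [pɔtikevu] the final segment of 'wind' alternates: [f] ~ [v].
If /f/ were underlying and a rule turned it into [v] before the 1SG.POSS suffix, 'fish' would also alternate; but it has [f] in both [ŋinoxɔf] and [ŋinoxɔfu].
So /v/ is underlying, and a rule of word-final obstruent devoicing — voiced obstruents become voiceless word-finally — gives [f].
Hence 'wind' is /pɔtikev/ underlyingly.

/pɔtikev/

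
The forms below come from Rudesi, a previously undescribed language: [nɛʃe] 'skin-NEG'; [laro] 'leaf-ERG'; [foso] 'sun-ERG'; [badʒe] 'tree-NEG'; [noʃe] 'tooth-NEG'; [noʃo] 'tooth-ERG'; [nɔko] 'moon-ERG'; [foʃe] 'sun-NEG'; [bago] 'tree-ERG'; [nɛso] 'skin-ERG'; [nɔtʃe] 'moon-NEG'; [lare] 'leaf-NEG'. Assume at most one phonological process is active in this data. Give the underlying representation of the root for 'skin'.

/nɛs/

The root 'skin' surfaces as [nɛso] and [nɛʃe], with a stem-final [s] ~ [ʃ] alternation.
But 'tooth' keeps [ʃ] in both environments ([noʃo], [noʃe]), so there is no rule changing /ʃ/ to [s] before the ERG suffix.
The underlying segment must be /s/; /k/, /g/ and /s/ become palato-alveolar [tʃ], [dʒ] and [ʃ] before a front vowel, yielding [ʃ] there.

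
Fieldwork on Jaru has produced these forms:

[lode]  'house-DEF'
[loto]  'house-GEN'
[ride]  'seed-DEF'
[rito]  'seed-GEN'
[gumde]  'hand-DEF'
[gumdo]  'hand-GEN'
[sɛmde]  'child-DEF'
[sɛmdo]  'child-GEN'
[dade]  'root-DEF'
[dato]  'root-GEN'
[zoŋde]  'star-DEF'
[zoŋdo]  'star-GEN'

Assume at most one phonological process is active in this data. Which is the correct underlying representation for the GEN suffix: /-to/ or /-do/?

The GEN morpheme has two allomorphs, [-do] and [-to].
The DEF suffix, which begins with [d], is invariant after every stem; so [d] is not altered by any rule here.
So the underlying form is /-to/, and voiceless stops become voiced after a nasal.

/-to/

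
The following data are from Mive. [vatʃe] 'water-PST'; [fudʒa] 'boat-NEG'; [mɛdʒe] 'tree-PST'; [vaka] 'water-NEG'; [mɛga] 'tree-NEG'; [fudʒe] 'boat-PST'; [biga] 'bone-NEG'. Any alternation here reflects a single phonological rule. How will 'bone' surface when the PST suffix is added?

[bidʒe]

'tree' shows [g] ~ [dʒ] at the end of the stem ([mɛga] vs [mɛdʒe]).
But 'boat' keeps [dʒ] in both environments ([fudʒa], [fudʒe]), so there is no rule changing /dʒ/ to [g] before the NEG suffix.
So /g/ is underlying, and a rule of palatalization before a front vowel — /k/ and /g/ become palato-alveolar [tʃ] and [dʒ] before a front vowel — gives [dʒ].
The one attested form of 'bone', [biga], shows underlying /big/. Applying the same rule before a front vowel gives [bidʒe].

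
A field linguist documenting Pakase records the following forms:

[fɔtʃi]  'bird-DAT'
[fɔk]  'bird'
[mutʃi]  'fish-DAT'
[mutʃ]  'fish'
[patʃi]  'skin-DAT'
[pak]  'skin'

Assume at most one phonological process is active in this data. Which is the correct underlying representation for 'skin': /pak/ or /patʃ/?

/pak/

'skin' shows [tʃ] ~ [k] at the end of the stem ([patʃi] vs [pak]).
But 'fish' keeps [tʃ] in both environments ([mutʃi], [mutʃ]), so there is no rule changing /tʃ/ to [k] in isolation.
The alternation reflects palatalization before a front vowel: /k/ becomes palato-alveolar [tʃ] before a front vowel. /k/ is underlying.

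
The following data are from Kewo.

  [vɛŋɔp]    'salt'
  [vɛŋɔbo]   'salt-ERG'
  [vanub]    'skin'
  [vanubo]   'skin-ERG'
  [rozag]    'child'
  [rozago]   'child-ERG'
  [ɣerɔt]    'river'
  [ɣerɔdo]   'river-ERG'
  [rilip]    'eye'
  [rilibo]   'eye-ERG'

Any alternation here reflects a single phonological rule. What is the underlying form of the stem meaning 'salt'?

The root 'salt' surfaces as [vɛŋɔp] and [vɛŋɔbo], with a stem-final [p] ~ [b] alternation.
Compare 'skin', with invariant [b] in [vanub] and [vanubo]: an analysis with underlying /b/ and a rule producing [p] in isolation would wrongly predict alternation here too.
So /p/ is underlying, and a rule of intervocalic voicing — voiceless stops become voiced between vowels — gives [b].
The underlying form of 'salt' is therefore /vɛŋɔp/.

/vɛŋɔp/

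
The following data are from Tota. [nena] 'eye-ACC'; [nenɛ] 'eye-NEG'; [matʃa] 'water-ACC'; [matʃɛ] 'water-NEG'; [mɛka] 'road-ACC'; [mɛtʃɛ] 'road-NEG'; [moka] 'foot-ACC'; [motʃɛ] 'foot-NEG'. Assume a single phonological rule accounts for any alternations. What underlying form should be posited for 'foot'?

In [moka] and [motʃɛ] the final segment of 'foot' alternates: [k] ~ [tʃ].
Compare 'water', with invariant [tʃ] in [matʃa] and [matʃɛ]: an analysis with underlying /tʃ/ and a rule producing [k] before the ACC suffix would wrongly predict alternation here too.
The alternation reflects palatalization before a front vowel: /k/ becomes palato-alveolar [tʃ] before a front vowel. /k/ is underlying.
Hence 'foot' is /mok/ underlyingly.

/mok/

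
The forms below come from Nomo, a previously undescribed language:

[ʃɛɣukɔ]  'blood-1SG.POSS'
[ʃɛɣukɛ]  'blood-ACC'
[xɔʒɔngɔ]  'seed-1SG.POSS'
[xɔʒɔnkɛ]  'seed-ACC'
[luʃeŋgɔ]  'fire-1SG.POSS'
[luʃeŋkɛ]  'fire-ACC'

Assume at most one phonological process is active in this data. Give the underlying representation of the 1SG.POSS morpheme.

The 1SG.POSS morpheme has two allomorphs, [-gɔ] and [-kɔ].
The ACC suffix, which begins with [k], is invariant after every stem; so [k] is not altered by any rule here.
So the underlying form is /-gɔ/, and voiced stops become voiceless after a vowel.

/-gɔ/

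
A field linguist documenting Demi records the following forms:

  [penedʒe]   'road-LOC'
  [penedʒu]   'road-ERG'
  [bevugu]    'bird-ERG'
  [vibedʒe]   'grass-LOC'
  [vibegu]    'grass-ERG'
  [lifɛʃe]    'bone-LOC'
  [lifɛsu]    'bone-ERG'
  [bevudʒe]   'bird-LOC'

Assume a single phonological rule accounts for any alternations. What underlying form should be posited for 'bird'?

/bevug/

The root 'bird' surfaces as [bevudʒe] and [bevugu], with a stem-final [dʒ] ~ [g] alternation.
But 'road' keeps [dʒ] in both environments ([penedʒe], [penedʒu]), so there is no rule changing /dʒ/ to [g] before the ERG suffix.
The underlying segment must be /g/; /g/ and /s/ become palato-alveolar [dʒ] and [ʃ] before a front vowel, yielding [dʒ] there.
So 'bird' = /bevug/.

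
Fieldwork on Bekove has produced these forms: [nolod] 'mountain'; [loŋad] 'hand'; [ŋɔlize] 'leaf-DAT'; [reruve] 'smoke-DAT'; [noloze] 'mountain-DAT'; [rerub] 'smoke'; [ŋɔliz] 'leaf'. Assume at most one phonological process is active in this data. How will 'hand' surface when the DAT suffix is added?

In [nolod] and [noloze] the final segment of 'mountain' alternates: [d] ~ [z].
But 'leaf' keeps [z] in both environments ([ŋɔliz], [ŋɔlize]), so there is no rule changing /z/ to [d] in isolation.
The underlying segment must be /d/; voiced stops become fricatives between vowels, yielding [z] there.
The one attested form of 'hand', [loŋad], shows underlying /loŋad/. Applying the same rule between vowels gives [loŋaze].

[loŋaze]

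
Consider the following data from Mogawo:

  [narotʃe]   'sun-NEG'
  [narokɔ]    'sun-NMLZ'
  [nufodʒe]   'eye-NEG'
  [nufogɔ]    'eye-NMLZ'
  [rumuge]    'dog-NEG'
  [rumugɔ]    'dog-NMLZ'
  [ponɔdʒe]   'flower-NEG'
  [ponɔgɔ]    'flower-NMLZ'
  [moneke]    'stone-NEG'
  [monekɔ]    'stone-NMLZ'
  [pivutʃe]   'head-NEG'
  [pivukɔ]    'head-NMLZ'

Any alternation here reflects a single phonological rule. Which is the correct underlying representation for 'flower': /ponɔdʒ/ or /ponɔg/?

/ponɔdʒ/

In [ponɔdʒe] and [ponɔgɔ] the final segment of 'flower' alternates: [dʒ] ~ [g].
The stem 'dog' ([rumuge], [rumugɔ]) shows [g] unchanged in both environments, so [g] cannot be basic with [dʒ] derived before the NEG suffix.
So /dʒ/ is underlying, and a rule of depalatalization — palato-alveolar /tʃ/ and /dʒ/ become [k] and [g] when no front vowel follows — gives [g].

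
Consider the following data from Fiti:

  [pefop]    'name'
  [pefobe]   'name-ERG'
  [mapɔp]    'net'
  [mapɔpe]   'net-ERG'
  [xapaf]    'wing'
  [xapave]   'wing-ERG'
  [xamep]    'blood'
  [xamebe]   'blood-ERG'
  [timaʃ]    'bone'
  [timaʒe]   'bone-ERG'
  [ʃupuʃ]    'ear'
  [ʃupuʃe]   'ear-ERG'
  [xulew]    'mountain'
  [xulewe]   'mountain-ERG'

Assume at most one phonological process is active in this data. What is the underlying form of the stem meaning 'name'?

/pefob/

'name' shows [p] ~ [b] at the end of the stem ([pefop] vs [pefobe]).
Compare 'net', with invariant [p] in [mapɔp] and [mapɔpe]: an analysis with underlying /p/ and a rule producing [b] before the ERG suffix would wrongly predict alternation here too.
The alternation reflects word-final obstruent devoicing: voiced obstruents become voiceless word-finally. /b/ is underlying.
So 'name' = /pefob/.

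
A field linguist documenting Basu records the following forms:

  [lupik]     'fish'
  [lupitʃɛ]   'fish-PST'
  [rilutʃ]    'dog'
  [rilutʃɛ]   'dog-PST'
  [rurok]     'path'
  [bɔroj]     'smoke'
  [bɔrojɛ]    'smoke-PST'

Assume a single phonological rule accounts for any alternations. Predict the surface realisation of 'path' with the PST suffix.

[rurotʃɛ]

The stem for 'fish' ends in [k] in [lupik] but [tʃ] in [lupitʃɛ].
But 'dog' keeps [tʃ] in both environments ([rilutʃ], [rilutʃɛ]), so there is no rule changing /tʃ/ to [k] in isolation.
So /k/ is underlying, and a rule of palatalization before a front vowel — /k/ becomes palato-alveolar [tʃ] before a front vowel — gives [tʃ].
From [rurok] the stem 'path' is /rurok/; before a front vowel this yields [rurotʃɛ].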